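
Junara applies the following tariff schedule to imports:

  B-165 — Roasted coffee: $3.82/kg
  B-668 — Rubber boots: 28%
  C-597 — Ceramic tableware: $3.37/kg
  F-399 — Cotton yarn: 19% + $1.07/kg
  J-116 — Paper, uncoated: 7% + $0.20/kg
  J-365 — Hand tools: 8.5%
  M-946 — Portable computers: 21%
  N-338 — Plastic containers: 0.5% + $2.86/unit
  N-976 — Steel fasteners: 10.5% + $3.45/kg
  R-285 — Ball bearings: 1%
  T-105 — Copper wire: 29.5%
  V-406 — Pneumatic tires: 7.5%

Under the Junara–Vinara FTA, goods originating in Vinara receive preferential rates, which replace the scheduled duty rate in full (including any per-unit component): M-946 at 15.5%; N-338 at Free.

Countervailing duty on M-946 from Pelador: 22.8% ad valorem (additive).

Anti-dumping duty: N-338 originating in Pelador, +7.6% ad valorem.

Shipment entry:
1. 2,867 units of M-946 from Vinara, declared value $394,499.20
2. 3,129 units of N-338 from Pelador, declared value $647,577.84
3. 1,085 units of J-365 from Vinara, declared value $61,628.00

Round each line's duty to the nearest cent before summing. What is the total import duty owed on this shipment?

Line 1 (M-946, Vinara, 2,867 units, $394,499.20):
Base rate for M-946 is 21%.
Origin Vinara qualifies under the Junara–Vinara agreement and M-946 is covered: preferential rate 15.5% applies instead.
The additional-duty order on M-946 targets Pelador, not Vinara; it does not apply.
Duty = $394,499.20 × 15.5% = $61,147.38.
Line 2 (N-338, Pelador, 3,129 units, $647,577.84):
Base rate for N-338 is 0.5% + $2.86/unit.
N-338 has an FTA preferential rate, but origin Pelador is not Vinara; base rate stands.
Additional duty on N-338 from Pelador: +7.6%. Applied ad valorem rate: 0.5% + 7.6% = 8.1%.
Duty = $647,577.84 × 8.1% + 3,129 × $2.86 = $61,402.75.
Line 3 (J-365, Vinara, 1,085 units, $61,628.00):
Base rate for J-365 is 8.5%.
Origin Vinara is the FTA partner but J-365 is not on the preference list; base rate stands.
Duty = $61,628.00 × 8.5% = $5,238.38.
Total = $61,147.38 + $61,402.75 + $5,238.38 = $127,788.51.

$127,788.51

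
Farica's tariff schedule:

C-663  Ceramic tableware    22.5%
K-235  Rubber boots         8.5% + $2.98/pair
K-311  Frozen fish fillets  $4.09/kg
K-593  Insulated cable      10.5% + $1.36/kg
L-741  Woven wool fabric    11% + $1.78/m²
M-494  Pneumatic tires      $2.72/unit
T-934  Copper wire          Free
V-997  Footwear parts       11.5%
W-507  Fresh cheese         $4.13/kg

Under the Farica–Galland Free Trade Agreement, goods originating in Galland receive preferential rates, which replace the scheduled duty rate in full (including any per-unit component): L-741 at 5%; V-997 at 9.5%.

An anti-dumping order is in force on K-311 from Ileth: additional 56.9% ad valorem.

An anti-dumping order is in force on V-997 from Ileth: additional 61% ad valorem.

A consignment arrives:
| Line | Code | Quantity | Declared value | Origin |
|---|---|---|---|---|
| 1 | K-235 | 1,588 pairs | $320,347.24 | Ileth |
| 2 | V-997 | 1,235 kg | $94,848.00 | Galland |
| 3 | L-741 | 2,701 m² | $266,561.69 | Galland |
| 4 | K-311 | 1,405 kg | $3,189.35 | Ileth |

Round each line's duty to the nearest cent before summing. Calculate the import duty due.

$61,861.59

Line 1 (K-235, Ileth, 1,588 pairs, $320,347.24):
Base rate for K-235 is 8.5% + $2.98/pair.
Duty = $320,347.24 × 8.5% + 1,588 × $2.98 = $31,961.76.
Line 2 (V-997, Galland, 1,235 kg, $94,848.00):
Base rate for V-997 is 11.5%.
Origin Galland qualifies under the Farica–Galland agreement and V-997 is covered: preferential rate 9.5% applies instead.
The additional-duty order on V-997 targets Ileth, not Galland; it does not apply.
Duty = $94,848.00 × 9.5% = $9,010.56.
Line 3 (L-741, Galland, 2,701 m², $266,561.69):
Base rate for L-741 is 11% + $1.78/m².
Origin Galland qualifies under the Farica–Galland agreement and L-741 is covered: preferential rate 5% applies instead.
Duty = $266,561.69 × 5% = $13,328.08.
Line 4 (K-311, Ileth, 1,405 kg, $3,189.35):
Base rate for K-311 is $4.09/kg.
Additional duty on K-311 from Ileth: +56.9% ad valorem. Applied ad valorem rate = 56.9%.
Duty = $3,189.35 × 56.9% + 1,405 × $4.09 = $7,561.19.
Total = $31,961.76 + $9,010.56 + $13,328.08 + $7,561.19 = $61,861.59.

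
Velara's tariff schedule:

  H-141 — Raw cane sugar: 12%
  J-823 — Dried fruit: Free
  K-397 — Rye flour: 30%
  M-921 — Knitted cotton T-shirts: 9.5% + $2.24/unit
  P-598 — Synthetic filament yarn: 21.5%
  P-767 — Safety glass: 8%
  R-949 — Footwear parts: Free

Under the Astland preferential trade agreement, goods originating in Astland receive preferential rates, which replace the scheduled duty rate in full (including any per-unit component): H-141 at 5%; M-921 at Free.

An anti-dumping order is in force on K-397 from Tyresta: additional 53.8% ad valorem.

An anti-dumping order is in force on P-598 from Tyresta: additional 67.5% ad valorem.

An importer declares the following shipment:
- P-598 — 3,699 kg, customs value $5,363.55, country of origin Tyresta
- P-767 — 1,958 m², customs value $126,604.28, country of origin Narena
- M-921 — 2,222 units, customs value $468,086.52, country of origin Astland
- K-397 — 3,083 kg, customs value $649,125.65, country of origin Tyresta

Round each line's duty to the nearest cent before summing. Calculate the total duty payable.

Line 1 (P-598, Tyresta, 3,699 kg, $5,363.55):
Base rate for P-598 is 21.5%.
Additional duty on P-598 from Tyresta: +67.5%. Applied ad valorem rate: 21.5% + 67.5% = 89%.
Duty = $5,363.55 × 89% = $4,773.56.
Line 2 (P-767, Narena, 1,958 m², $126,604.28):
Base rate for P-767 is 8%.
Duty = $126,604.28 × 8% = $10,128.34.
Line 3 (M-921, Astland, 2,222 units, $468,086.52):
Base rate for M-921 is 9.5% + $2.24/unit.
Origin Astland qualifies under the Velara–Astland agreement and M-921 is covered: preferential rate Free applies instead.
Duty = $468,086.52 × 0% = $0.00.
Line 4 (K-397, Tyresta, 3,083 kg, $649,125.65):
Base rate for K-397 is 30%.
Additional duty on K-397 from Tyresta: +53.8%. Applied ad valorem rate: 30% + 53.8% = 83.8%.
Duty = $649,125.65 × 83.8% = $543,967.29.
Total = $4,773.56 + $10,128.34 + $0.00 + $543,967.29 = $558,869.19.

$558,869.19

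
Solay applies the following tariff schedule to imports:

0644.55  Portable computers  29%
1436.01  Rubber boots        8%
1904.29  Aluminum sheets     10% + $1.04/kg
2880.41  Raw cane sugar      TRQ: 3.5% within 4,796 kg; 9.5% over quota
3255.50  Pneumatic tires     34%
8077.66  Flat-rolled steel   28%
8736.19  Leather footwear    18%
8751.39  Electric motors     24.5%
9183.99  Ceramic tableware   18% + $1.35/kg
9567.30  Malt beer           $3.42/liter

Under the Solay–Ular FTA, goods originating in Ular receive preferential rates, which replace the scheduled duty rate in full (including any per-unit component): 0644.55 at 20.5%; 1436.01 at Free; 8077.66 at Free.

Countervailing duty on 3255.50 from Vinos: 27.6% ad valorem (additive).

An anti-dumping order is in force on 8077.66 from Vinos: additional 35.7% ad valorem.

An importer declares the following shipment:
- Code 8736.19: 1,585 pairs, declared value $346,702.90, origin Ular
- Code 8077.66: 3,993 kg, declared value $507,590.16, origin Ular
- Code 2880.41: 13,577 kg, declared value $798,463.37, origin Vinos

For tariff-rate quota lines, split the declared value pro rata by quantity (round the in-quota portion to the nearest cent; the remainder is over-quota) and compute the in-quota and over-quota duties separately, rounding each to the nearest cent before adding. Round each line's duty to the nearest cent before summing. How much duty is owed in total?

Line 1 (8736.19, Ular, 1,585 pairs, $346,702.90):
Base rate for 8736.19 is 18%.
Origin Ular is the FTA partner but 8736.19 is not on the preference list; base rate stands.
Duty = $346,702.90 × 18% = $62,406.52.
Line 2 (8077.66, Ular, 3,993 kg, $507,590.16):
Base rate for 8077.66 is 28%.
Origin Ular qualifies under the Solay–Ular agreement and 8077.66 is covered: preferential rate Free applies instead.
The additional-duty order on 8077.66 targets Vinos, not Ular; it does not apply.
Duty = $507,590.16 × 0% = $0.00.
Line 3 (2880.41, Vinos, 13,577 kg, $798,463.37):
Code 2880.41 is under a tariff-rate quota (threshold 4,796 kg). In-quota: 4,796 kg at 3.5%; over-quota: 8,781 kg at 9.5%.
Pro-rata value split: in-quota = $798,463.37 × 4,796/13,577 = $282,052.76; over-quota = $798,463.37 − $282,052.76 = $516,410.61.
In-quota duty = $282,052.76 × 3.5% = $9,871.85. Over-quota duty = $516,410.61 × 9.5% = $49,059.01.
Line duty = $9,871.85 + $49,059.01 = $58,930.86.
Total = $62,406.52 + $0.00 + $58,930.86 = $121,337.38.

$121,337.38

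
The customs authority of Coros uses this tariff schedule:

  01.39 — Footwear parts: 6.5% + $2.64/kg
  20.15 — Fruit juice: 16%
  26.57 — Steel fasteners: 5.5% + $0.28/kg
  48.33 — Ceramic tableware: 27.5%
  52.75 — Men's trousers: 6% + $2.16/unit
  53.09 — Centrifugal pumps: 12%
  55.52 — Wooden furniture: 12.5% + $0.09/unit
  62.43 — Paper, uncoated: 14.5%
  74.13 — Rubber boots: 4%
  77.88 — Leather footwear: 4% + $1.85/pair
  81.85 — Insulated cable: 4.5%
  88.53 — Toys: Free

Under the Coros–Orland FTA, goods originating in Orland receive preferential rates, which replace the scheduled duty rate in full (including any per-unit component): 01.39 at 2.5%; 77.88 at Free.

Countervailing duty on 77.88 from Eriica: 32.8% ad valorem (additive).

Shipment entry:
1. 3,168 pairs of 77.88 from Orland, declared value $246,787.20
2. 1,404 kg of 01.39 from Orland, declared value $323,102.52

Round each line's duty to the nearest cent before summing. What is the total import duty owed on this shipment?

Line 1 (77.88, Orland, 3,168 pairs, $246,787.20):
Base rate for 77.88 is 4% + $1.85/pair.
Origin Orland qualifies under the Coros–Orland agreement and 77.88 is covered: preferential rate Free applies instead.
The additional-duty order on 77.88 targets Eriica, not Orland; it does not apply.
Duty = $246,787.20 × 0% = $0.00.
Line 2 (01.39, Orland, 1,404 kg, $323,102.52):
Base rate for 01.39 is 6.5% + $2.64/kg.
Origin Orland qualifies under the Coros–Orland agreement and 01.39 is covered: preferential rate 2.5% applies instead.
Duty = $323,102.52 × 2.5% = $8,077.56.
Total = $0.00 + $8,077.56 = $8,077.56.

$8,077.56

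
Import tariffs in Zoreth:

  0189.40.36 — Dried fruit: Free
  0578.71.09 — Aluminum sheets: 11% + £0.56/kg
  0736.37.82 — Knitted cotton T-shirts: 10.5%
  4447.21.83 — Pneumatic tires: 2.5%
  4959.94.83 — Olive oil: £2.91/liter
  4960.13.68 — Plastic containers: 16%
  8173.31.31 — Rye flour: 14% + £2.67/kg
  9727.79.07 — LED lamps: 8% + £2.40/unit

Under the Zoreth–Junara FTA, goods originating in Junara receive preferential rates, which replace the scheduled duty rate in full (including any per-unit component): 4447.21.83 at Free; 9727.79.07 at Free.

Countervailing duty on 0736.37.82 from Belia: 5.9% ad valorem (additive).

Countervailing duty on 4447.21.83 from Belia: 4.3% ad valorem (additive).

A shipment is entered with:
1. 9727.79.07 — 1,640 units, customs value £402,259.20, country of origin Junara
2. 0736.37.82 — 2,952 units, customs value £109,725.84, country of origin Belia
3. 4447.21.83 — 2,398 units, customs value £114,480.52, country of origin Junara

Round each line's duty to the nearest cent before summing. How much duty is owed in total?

Line 1 (9727.79.07, Junara, 1,640 units, £402,259.20):
Base rate for 9727.79.07 is 8% + £2.40/unit.
Origin Junara qualifies under the Zoreth–Junara agreement and 9727.79.07 is covered: preferential rate Free applies instead.
Duty = £402,259.20 × 0% = £0.00.
Line 2 (0736.37.82, Belia, 2,952 units, £109,725.84):
Base rate for 0736.37.82 is 10.5%.
Additional duty on 0736.37.82 from Belia: +5.9%. Applied ad valorem rate: 10.5% + 5.9% = 16.4%.
Duty = £109,725.84 × 16.4% = £17,995.04.
Line 3 (4447.21.83, Junara, 2,398 units, £114,480.52):
Base rate for 4447.21.83 is 2.5%.
Origin Junara qualifies under the Zoreth–Junara agreement and 4447.21.83 is covered: preferential rate Free applies instead.
The additional-duty order on 4447.21.83 targets Belia, not Junara; it does not apply.
Duty = £114,480.52 × 0% = £0.00.
Total = £0.00 + £17,995.04 + £0.00 = £17,995.04.

£17,995.04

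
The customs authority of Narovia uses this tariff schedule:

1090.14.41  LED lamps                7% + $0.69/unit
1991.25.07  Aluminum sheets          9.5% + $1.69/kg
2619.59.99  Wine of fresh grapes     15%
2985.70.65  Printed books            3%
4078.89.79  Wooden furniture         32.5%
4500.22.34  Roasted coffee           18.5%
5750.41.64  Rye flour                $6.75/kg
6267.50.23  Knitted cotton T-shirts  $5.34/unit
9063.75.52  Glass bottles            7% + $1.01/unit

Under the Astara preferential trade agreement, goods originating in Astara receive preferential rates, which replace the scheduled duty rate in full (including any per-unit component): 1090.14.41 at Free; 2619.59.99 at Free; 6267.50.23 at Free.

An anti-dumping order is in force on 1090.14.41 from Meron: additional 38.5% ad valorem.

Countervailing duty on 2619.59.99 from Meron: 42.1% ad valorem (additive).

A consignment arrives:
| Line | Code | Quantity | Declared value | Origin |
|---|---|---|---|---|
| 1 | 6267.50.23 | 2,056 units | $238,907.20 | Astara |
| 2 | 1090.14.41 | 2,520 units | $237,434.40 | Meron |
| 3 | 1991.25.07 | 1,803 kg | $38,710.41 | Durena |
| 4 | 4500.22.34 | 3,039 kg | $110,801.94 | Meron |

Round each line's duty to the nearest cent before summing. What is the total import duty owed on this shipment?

$136,994.37

Line 1 (6267.50.23, Astara, 2,056 units, $238,907.20):
Base rate for 6267.50.23 is $5.34/unit.
Origin Astara qualifies under the Narovia–Astara agreement and 6267.50.23 is covered: preferential rate Free applies instead.
Duty = $238,907.20 × 0% = $0.00.
Line 2 (1090.14.41, Meron, 2,520 units, $237,434.40):
Base rate for 1090.14.41 is 7% + $0.69/unit.
1090.14.41 has an FTA preferential rate, but origin Meron is not Astara; base rate stands.
Additional duty on 1090.14.41 from Meron: +38.5%. Applied ad valorem rate: 7% + 38.5% = 45.5%.
Duty = $237,434.40 × 45.5% + 2,520 × $0.69 = $109,771.45.
Line 3 (1991.25.07, Durena, 1,803 kg, $38,710.41):
Base rate for 1991.25.07 is 9.5% + $1.69/kg.
Duty = $38,710.41 × 9.5% + 1,803 × $1.69 = $6,724.56.
Line 4 (4500.22.34, Meron, 3,039 kg, $110,801.94):
Base rate for 4500.22.34 is 18.5%.
Duty = $110,801.94 × 18.5% = $20,498.36.
Total = $0.00 + $109,771.45 + $6,724.56 + $20,498.36 = $136,994.37.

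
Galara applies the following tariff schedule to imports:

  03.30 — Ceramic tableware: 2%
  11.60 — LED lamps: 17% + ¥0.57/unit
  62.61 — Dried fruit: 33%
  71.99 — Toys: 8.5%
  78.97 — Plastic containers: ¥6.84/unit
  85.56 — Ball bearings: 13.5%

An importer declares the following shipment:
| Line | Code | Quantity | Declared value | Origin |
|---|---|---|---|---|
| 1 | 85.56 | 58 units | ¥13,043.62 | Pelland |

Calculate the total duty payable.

Line 1 (85.56, Pelland, 58 units, ¥13,043.62):
Base rate for 85.56 is 13.5%.
Duty = ¥13,043.62 × 13.5% = ¥1,760.89.

¥1,760.89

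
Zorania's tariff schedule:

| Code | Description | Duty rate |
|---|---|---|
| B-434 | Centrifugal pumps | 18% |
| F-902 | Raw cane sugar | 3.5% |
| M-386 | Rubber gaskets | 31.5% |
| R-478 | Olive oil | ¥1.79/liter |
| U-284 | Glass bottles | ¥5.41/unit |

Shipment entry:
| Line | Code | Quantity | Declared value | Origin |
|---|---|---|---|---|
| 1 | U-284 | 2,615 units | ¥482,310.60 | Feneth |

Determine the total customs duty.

¥14,147.15

Line 1 (U-284, Feneth, 2,615 units, ¥482,310.60):
Base rate for U-284 is ¥5.41/unit.
Duty = 2,615 × ¥5.41 = ¥14,147.15.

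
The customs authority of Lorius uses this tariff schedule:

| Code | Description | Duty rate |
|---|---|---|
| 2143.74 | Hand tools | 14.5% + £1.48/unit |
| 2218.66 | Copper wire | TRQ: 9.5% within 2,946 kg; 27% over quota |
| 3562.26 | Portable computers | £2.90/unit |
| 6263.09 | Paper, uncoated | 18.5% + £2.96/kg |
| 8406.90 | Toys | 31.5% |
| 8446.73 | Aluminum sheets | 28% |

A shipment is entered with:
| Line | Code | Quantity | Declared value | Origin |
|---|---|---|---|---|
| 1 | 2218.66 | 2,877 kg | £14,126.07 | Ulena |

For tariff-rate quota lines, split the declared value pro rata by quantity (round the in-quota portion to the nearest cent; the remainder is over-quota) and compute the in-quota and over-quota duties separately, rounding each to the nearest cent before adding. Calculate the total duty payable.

£1,341.98

Line 1 (2218.66, Ulena, 2,877 kg, £14,126.07):
Code 2218.66 is under a tariff-rate quota (threshold 2,946 kg). Quantity 2,877 kg is within the quota, so the in-quota rate 9.5% applies to the full value.
Duty = £14,126.07 × 9.5% = £1,341.98.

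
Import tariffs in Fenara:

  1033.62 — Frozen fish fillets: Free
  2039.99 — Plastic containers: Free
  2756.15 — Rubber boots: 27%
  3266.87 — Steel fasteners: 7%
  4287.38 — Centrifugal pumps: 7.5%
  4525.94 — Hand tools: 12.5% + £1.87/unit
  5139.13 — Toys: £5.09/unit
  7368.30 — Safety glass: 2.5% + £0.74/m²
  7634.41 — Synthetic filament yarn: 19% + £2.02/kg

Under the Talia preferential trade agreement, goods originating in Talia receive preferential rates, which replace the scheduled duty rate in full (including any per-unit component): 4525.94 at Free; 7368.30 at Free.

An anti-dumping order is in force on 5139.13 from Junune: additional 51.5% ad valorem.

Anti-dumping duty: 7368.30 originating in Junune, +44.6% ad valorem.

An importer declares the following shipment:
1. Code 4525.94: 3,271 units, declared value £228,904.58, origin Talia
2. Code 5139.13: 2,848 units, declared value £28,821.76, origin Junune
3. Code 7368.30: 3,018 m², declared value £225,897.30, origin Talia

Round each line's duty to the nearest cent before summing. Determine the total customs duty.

Line 1 (4525.94, Talia, 3,271 units, £228,904.58):
Base rate for 4525.94 is 12.5% + £1.87/unit.
Origin Talia qualifies under the Fenara–Talia agreement and 4525.94 is covered: preferential rate Free applies instead.
Duty = £228,904.58 × 0% = £0.00.
Line 2 (5139.13, Junune, 2,848 units, £28,821.76):
Base rate for 5139.13 is £5.09/unit.
Additional duty on 5139.13 from Junune: +51.5% ad valorem. Applied ad valorem rate = 51.5%.
Duty = £28,821.76 × 51.5% + 2,848 × £5.09 = £29,339.53.
Line 3 (7368.30, Talia, 3,018 m², £225,897.30):
Base rate for 7368.30 is 2.5% + £0.74/m².
Origin Talia qualifies under the Fenara–Talia agreement and 7368.30 is covered: preferential rate Free applies instead.
The additional-duty order on 7368.30 targets Junune, not Talia; it does not apply.
Duty = £225,897.30 × 0% = £0.00.
Total = £0.00 + £29,339.53 + £0.00 = £29,339.53.

£29,339.53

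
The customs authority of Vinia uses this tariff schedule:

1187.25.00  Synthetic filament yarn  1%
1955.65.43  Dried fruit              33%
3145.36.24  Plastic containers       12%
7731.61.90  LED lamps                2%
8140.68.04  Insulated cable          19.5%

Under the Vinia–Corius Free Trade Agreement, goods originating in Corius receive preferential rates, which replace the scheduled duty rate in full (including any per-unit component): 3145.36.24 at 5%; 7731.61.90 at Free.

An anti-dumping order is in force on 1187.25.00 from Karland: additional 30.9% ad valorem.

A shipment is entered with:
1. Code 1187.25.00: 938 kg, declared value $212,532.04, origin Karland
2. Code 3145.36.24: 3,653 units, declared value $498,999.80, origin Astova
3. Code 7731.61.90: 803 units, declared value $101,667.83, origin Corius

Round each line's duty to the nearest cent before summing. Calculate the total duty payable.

Line 1 (1187.25.00, Karland, 938 kg, $212,532.04):
Base rate for 1187.25.00 is 1%.
Additional duty on 1187.25.00 from Karland: +30.9%. Applied ad valorem rate: 1% + 30.9% = 31.9%.
Duty = $212,532.04 × 31.9% = $67,797.72.
Line 2 (3145.36.24, Astova, 3,653 units, $498,999.80):
Base rate for 3145.36.24 is 12%.
3145.36.24 has an FTA preferential rate, but origin Astova is not Corius; base rate stands.
Duty = $498,999.80 × 12% = $59,879.98.
Line 3 (7731.61.90, Corius, 803 units, $101,667.83):
Base rate for 7731.61.90 is 2%.
Origin Corius qualifies under the Vinia–Corius agreement and 7731.61.90 is covered: preferential rate Free applies instead.
Duty = $101,667.83 × 0% = $0.00.
Total = $67,797.72 + $59,879.98 + $0.00 = $127,677.70.

$127,677.70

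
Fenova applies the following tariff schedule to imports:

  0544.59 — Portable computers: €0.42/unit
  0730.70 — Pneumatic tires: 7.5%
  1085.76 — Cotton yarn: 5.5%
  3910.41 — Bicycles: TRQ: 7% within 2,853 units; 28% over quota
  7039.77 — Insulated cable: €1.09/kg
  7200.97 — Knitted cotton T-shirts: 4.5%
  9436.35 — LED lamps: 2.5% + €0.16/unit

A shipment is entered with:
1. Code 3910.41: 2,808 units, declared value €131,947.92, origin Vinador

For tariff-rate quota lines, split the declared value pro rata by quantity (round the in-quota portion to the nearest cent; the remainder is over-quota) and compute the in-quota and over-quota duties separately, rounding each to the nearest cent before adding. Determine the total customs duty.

Line 1 (3910.41, Vinador, 2,808 units, €131,947.92):
Code 3910.41 is under a tariff-rate quota (threshold 2,853 units). Quantity 2,808 units is within the quota, so the in-quota rate 7% applies to the full value.
Duty = €131,947.92 × 7% = €9,236.35.

€9,236.35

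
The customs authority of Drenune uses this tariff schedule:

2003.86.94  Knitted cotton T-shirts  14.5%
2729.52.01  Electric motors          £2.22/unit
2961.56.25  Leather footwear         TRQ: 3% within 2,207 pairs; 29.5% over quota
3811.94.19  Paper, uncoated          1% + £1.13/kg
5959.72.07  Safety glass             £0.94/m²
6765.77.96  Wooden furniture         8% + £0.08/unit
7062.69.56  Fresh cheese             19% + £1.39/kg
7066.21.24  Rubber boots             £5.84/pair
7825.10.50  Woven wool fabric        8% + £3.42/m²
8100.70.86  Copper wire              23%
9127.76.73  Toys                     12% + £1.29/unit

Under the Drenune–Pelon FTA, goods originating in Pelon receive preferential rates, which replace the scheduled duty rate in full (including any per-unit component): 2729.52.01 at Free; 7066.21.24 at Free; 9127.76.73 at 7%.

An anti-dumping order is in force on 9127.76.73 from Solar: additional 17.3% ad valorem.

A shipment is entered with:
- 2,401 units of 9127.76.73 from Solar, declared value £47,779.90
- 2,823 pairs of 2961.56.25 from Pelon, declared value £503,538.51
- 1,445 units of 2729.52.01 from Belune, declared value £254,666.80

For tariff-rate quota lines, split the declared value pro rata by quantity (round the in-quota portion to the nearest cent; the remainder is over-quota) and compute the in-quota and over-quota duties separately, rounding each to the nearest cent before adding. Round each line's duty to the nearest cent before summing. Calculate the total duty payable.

Line 1 (9127.76.73, Solar, 2,401 units, £47,779.90):
Base rate for 9127.76.73 is 12% + £1.29/unit.
9127.76.73 has an FTA preferential rate, but origin Solar is not Pelon; base rate stands.
Additional duty on 9127.76.73 from Solar: +17.3%. Applied ad valorem rate: 12% + 17.3% = 29.3%.
Duty = £47,779.90 × 29.3% + 2,401 × £1.29 = £17,096.80.
Line 2 (2961.56.25, Pelon, 2,823 pairs, £503,538.51):
Code 2961.56.25 is under a tariff-rate quota (threshold 2,207 pairs). In-quota: 2,207 pairs at 3%; over-quota: 616 pairs at 29.5%.
Pro-rata value split: in-quota = £503,538.51 × 2,207/2,823 = £393,662.59; over-quota = £503,538.51 − £393,662.59 = £109,875.92.
In-quota duty = £393,662.59 × 3% = £11,809.88. Over-quota duty = £109,875.92 × 29.5% = £32,413.40.
Line duty = £11,809.88 + £32,413.40 = £44,223.28.
Line 3 (2729.52.01, Belune, 1,445 units, £254,666.80):
Base rate for 2729.52.01 is £2.22/unit.
2729.52.01 has an FTA preferential rate, but origin Belune is not Pelon; base rate stands.
Duty = 1,445 × £2.22 = £3,207.90.
Total = £17,096.80 + £44,223.28 + £3,207.90 = £64,527.98.

£64,527.98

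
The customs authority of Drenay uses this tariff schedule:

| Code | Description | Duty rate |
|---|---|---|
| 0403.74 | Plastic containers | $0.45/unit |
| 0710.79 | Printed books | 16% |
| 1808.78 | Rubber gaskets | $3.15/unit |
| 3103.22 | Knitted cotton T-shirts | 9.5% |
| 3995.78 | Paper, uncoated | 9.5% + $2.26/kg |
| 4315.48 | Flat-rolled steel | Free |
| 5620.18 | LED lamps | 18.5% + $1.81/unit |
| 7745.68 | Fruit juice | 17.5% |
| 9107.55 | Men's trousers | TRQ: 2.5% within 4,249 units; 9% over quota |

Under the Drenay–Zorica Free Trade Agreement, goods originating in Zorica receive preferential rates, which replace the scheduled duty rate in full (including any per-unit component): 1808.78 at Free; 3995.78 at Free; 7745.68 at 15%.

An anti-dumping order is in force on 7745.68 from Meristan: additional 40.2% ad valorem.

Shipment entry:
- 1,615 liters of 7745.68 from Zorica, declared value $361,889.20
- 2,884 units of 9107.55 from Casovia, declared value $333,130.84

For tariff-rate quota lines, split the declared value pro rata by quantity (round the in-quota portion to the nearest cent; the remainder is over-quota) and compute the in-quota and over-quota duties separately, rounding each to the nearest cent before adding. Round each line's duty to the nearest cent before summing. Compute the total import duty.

$62,611.65

Line 1 (7745.68, Zorica, 1,615 liters, $361,889.20):
Base rate for 7745.68 is 17.5%.
Origin Zorica qualifies under the Drenay–Zorica agreement and 7745.68 is covered: preferential rate 15% applies instead.
The additional-duty order on 7745.68 targets Meristan, not Zorica; it does not apply.
Duty = $361,889.20 × 15% = $54,283.38.
Line 2 (9107.55, Casovia, 2,884 units, $333,130.84):
Code 9107.55 is under a tariff-rate quota (threshold 4,249 units). Quantity 2,884 units is within the quota, so the in-quota rate 2.5% applies to the full value.
Duty = $333,130.84 × 2.5% = $8,328.27.
Total = $54,283.38 + $8,328.27 = $62,611.65.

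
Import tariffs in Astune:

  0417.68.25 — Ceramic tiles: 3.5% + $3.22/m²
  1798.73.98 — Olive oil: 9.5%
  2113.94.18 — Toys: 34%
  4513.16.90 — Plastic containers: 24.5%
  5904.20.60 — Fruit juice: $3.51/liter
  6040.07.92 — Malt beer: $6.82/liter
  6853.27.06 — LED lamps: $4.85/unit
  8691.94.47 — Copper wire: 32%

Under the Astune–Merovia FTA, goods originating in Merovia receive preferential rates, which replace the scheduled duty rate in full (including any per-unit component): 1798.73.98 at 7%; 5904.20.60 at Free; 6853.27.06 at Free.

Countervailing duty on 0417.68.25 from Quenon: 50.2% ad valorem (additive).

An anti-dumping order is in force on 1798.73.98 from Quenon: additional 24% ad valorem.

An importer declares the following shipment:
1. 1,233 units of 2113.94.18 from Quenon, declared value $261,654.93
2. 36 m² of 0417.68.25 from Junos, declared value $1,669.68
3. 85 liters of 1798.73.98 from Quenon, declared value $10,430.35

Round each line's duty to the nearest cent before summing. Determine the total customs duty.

Line 1 (2113.94.18, Quenon, 1,233 units, $261,654.93):
Base rate for 2113.94.18 is 34%.
Duty = $261,654.93 × 34% = $88,962.68.
Line 2 (0417.68.25, Junos, 36 m², $1,669.68):
Base rate for 0417.68.25 is 3.5% + $3.22/m².
The additional-duty order on 0417.68.25 targets Quenon, not Junos; it does not apply.
Duty = $1,669.68 × 3.5% + 36 × $3.22 = $174.36.
Line 3 (1798.73.98, Quenon, 85 liters, $10,430.35):
Base rate for 1798.73.98 is 9.5%.
1798.73.98 has an FTA preferential rate, but origin Quenon is not Merovia; base rate stands.
Additional duty on 1798.73.98 from Quenon: +24%. Applied ad valorem rate: 9.5% + 24% = 33.5%.
Duty = $10,430.35 × 33.5% = $3,494.17.
Total = $88,962.68 + $174.36 + $3,494.17 = $92,631.21.

$92,631.21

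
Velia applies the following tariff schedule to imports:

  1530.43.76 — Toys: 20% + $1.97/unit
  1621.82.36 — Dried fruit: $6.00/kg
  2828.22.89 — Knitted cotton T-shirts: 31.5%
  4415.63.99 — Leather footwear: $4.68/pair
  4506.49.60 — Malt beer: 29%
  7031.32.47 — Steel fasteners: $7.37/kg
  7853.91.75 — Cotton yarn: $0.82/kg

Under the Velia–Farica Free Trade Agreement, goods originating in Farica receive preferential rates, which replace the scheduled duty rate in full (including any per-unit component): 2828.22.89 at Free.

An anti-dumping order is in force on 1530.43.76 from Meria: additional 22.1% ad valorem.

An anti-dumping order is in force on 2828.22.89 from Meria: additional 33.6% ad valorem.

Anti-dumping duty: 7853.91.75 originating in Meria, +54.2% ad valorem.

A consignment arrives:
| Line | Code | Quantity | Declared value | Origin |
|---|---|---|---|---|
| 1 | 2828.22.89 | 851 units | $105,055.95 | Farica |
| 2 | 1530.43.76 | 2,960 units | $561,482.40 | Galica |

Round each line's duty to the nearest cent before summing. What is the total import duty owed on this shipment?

Line 1 (2828.22.89, Farica, 851 units, $105,055.95):
Base rate for 2828.22.89 is 31.5%.
Origin Farica qualifies under the Velia–Farica agreement and 2828.22.89 is covered: preferential rate Free applies instead.
The additional-duty order on 2828.22.89 targets Meria, not Farica; it does not apply.
Duty = $105,055.95 × 0% = $0.00.
Line 2 (1530.43.76, Galica, 2,960 units, $561,482.40):
Base rate for 1530.43.76 is 20% + $1.97/unit.
The additional-duty order on 1530.43.76 targets Meria, not Galica; it does not apply.
Duty = $561,482.40 × 20% + 2,960 × $1.97 = $118,127.68.
Total = $0.00 + $118,127.68 = $118,127.68.

$118,127.68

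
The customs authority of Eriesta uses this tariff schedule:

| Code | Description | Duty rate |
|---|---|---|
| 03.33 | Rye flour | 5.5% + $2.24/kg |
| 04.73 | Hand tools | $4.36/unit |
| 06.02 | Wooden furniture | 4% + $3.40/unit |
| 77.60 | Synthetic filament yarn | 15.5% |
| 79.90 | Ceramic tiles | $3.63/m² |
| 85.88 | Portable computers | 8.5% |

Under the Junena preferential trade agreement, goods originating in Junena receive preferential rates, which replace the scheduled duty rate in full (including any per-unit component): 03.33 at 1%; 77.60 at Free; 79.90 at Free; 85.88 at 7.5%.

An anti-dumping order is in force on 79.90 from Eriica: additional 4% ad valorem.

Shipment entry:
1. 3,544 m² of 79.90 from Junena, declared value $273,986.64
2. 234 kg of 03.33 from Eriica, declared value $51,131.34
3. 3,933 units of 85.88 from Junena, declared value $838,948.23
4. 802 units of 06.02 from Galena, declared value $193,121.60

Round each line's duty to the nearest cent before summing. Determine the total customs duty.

$76,709.16

Line 1 (79.90, Junena, 3,544 m², $273,986.64):
Base rate for 79.90 is $3.63/m².
Origin Junena qualifies under the Eriesta–Junena agreement and 79.90 is covered: preferential rate Free applies instead.
The additional-duty order on 79.90 targets Eriica, not Junena; it does not apply.
Duty = $273,986.64 × 0% = $0.00.
Line 2 (03.33, Eriica, 234 kg, $51,131.34):
Base rate for 03.33 is 5.5% + $2.24/kg.
03.33 has an FTA preferential rate, but origin Eriica is not Junena; base rate stands.
Duty = $51,131.34 × 5.5% + 234 × $2.24 = $3,336.38.
Line 3 (85.88, Junena, 3,933 units, $838,948.23):
Base rate for 85.88 is 8.5%.
Origin Junena qualifies under the Eriesta–Junena agreement and 85.88 is covered: preferential rate 7.5% applies instead.
Duty = $838,948.23 × 7.5% = $62,921.12.
Line 4 (06.02, Galena, 802 units, $193,121.60):
Base rate for 06.02 is 4% + $3.40/unit.
Duty = $193,121.60 × 4% + 802 × $3.40 = $10,451.66.
Total = $0.00 + $3,336.38 + $62,921.12 + $10,451.66 = $76,709.16.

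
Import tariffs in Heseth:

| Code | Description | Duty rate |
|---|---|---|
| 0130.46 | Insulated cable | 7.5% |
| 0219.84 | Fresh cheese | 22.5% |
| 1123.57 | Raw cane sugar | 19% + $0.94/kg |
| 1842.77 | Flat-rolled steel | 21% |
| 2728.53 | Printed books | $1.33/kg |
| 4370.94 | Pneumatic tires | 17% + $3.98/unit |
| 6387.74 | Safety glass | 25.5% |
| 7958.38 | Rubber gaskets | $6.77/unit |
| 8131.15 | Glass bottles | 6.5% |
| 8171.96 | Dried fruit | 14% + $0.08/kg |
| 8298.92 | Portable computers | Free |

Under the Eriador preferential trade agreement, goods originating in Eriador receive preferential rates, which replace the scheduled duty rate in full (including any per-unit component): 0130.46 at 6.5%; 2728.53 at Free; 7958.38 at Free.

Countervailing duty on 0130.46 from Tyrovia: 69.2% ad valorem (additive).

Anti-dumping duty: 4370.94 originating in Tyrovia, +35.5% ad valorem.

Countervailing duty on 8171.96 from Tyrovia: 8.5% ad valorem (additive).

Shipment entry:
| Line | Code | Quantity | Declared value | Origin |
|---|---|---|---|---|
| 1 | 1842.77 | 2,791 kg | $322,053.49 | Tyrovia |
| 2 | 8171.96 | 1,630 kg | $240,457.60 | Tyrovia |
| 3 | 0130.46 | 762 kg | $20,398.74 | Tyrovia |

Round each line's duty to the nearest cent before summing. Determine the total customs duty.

Line 1 (1842.77, Tyrovia, 2,791 kg, $322,053.49):
Base rate for 1842.77 is 21%.
Duty = $322,053.49 × 21% = $67,631.23.
Line 2 (8171.96, Tyrovia, 1,630 kg, $240,457.60):
Base rate for 8171.96 is 14% + $0.08/kg.
Additional duty on 8171.96 from Tyrovia: +8.5%. Applied ad valorem rate: 14% + 8.5% = 22.5%.
Duty = $240,457.60 × 22.5% + 1,630 × $0.08 = $54,233.36.
Line 3 (0130.46, Tyrovia, 762 kg, $20,398.74):
Base rate for 0130.46 is 7.5%.
0130.46 has an FTA preferential rate, but origin Tyrovia is not Eriador; base rate stands.
Additional duty on 0130.46 from Tyrovia: +69.2%. Applied ad valorem rate: 7.5% + 69.2% = 76.7%.
Duty = $20,398.74 × 76.7% = $15,645.83.
Total = $67,631.23 + $54,233.36 + $15,645.83 = $137,510.42.

$137,510.42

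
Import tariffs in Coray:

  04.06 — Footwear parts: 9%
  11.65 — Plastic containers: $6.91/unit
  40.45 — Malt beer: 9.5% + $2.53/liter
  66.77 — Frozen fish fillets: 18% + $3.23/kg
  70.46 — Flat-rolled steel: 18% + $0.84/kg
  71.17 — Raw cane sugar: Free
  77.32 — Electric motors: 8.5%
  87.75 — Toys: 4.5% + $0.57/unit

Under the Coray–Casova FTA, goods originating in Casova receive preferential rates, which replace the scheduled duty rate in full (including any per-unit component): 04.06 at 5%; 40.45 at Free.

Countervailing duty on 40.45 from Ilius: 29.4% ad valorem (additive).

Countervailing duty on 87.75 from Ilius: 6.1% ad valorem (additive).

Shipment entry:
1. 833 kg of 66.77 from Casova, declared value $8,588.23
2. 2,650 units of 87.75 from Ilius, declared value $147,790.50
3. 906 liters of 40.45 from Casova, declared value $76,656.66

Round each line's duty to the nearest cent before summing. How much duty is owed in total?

$21,412.76

Line 1 (66.77, Casova, 833 kg, $8,588.23):
Base rate for 66.77 is 18% + $3.23/kg.
Origin Casova is the FTA partner but 66.77 is not on the preference list; base rate stands.
Duty = $8,588.23 × 18% + 833 × $3.23 = $4,236.47.
Line 2 (87.75, Ilius, 2,650 units, $147,790.50):
Base rate for 87.75 is 4.5% + $0.57/unit.
Additional duty on 87.75 from Ilius: +6.1%. Applied ad valorem rate: 4.5% + 6.1% = 10.6%.
Duty = $147,790.50 × 10.6% + 2,650 × $0.57 = $17,176.29.
Line 3 (40.45, Casova, 906 liters, $76,656.66):
Base rate for 40.45 is 9.5% + $2.53/liter.
Origin Casova qualifies under the Coray–Casova agreement and 40.45 is covered: preferential rate Free applies instead.
The additional-duty order on 40.45 targets Ilius, not Casova; it does not apply.
Duty = $76,656.66 × 0% = $0.00.
Total = $4,236.47 + $17,176.29 + $0.00 = $21,412.76.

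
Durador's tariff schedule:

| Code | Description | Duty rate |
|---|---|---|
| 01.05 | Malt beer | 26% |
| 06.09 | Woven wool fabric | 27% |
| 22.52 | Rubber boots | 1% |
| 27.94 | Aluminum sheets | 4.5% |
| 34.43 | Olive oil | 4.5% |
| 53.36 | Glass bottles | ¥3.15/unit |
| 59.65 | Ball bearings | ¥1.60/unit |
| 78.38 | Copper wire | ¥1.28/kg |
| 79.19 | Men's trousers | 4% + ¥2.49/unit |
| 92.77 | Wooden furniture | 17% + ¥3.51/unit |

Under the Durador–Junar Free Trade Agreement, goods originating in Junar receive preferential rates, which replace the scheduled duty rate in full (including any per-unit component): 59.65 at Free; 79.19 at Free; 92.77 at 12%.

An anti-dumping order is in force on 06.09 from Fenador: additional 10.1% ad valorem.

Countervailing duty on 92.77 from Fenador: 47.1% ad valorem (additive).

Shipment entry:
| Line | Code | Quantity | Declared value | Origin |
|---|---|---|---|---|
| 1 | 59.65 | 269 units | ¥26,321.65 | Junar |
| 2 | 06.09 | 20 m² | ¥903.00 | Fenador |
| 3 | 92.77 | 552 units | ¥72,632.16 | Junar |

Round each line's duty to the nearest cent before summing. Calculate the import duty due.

¥9,050.87

Line 1 (59.65, Junar, 269 units, ¥26,321.65):
Base rate for 59.65 is ¥1.60/unit.
Origin Junar qualifies under the Durador–Junar agreement and 59.65 is covered: preferential rate Free applies instead.
Duty = ¥26,321.65 × 0% = ¥0.00.
Line 2 (06.09, Fenador, 20 m², ¥903.00):
Base rate for 06.09 is 27%.
Additional duty on 06.09 from Fenador: +10.1%. Applied ad valorem rate: 27% + 10.1% = 37.1%.
Duty = ¥903.00 × 37.1% = ¥335.01.
Line 3 (92.77, Junar, 552 units, ¥72,632.16):
Base rate for 92.77 is 17% + ¥3.51/unit.
Origin Junar qualifies under the Durador–Junar agreement and 92.77 is covered: preferential rate 12% applies instead.
The additional-duty order on 92.77 targets Fenador, not Junar; it does not apply.
Duty = ¥72,632.16 × 12% = ¥8,715.86.
Total = ¥0.00 + ¥335.01 + ¥8,715.86 = ¥9,050.87.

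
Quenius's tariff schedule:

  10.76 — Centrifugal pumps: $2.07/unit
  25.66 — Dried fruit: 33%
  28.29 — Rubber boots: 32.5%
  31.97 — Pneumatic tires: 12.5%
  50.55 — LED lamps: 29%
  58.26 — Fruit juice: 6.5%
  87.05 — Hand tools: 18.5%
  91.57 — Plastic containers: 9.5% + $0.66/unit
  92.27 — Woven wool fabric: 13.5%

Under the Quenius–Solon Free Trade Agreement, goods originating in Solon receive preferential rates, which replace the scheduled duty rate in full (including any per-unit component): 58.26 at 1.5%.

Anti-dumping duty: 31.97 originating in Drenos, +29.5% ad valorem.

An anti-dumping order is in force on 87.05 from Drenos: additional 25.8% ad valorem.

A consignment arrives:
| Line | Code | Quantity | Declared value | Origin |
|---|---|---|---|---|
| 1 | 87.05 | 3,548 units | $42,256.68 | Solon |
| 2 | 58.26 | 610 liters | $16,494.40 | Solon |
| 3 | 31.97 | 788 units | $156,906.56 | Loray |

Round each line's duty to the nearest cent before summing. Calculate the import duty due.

Line 1 (87.05, Solon, 3,548 units, $42,256.68):
Base rate for 87.05 is 18.5%.
Origin Solon is the FTA partner but 87.05 is not on the preference list; base rate stands.
The additional-duty order on 87.05 targets Drenos, not Solon; it does not apply.
Duty = $42,256.68 × 18.5% = $7,817.49.
Line 2 (58.26, Solon, 610 liters, $16,494.40):
Base rate for 58.26 is 6.5%.
Origin Solon qualifies under the Quenius–Solon agreement and 58.26 is covered: preferential rate 1.5% applies instead.
Duty = $16,494.40 × 1.5% = $247.42.
Line 3 (31.97, Loray, 788 units, $156,906.56):
Base rate for 31.97 is 12.5%.
The additional-duty order on 31.97 targets Drenos, not Loray; it does not apply.
Duty = $156,906.56 × 12.5% = $19,613.32.
Total = $7,817.49 + $247.42 + $19,613.32 = $27,678.23.

$27,678.23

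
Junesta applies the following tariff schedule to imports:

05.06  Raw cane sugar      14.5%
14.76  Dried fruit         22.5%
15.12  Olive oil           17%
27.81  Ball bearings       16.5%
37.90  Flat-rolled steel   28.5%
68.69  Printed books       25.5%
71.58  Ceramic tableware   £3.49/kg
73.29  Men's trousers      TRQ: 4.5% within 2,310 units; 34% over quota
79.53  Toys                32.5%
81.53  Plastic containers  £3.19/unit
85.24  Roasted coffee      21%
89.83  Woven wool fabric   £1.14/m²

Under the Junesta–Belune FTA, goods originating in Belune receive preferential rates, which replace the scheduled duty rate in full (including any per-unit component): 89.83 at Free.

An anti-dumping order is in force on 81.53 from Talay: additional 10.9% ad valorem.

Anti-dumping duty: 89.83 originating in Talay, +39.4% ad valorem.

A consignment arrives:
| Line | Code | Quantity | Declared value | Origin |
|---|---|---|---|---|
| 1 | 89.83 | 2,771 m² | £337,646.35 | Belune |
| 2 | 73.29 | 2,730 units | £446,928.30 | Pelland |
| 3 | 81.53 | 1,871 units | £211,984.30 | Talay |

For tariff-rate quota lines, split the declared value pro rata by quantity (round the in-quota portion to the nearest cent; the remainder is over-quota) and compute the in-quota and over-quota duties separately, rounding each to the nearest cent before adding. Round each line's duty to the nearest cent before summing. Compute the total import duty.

£69,470.22

Line 1 (89.83, Belune, 2,771 m², £337,646.35):
Base rate for 89.83 is £1.14/m².
Origin Belune qualifies under the Junesta–Belune agreement and 89.83 is covered: preferential rate Free applies instead.
The additional-duty order on 89.83 targets Talay, not Belune; it does not apply.
Duty = £337,646.35 × 0% = £0.00.
Line 2 (73.29, Pelland, 2,730 units, £446,928.30):
Code 73.29 is under a tariff-rate quota (threshold 2,310 units). In-quota: 2,310 units at 4.5%; over-quota: 420 units at 34%.
Pro-rata value split: in-quota = £446,928.30 × 2,310/2,730 = £378,170.10; over-quota = £446,928.30 − £378,170.10 = £68,758.20.
In-quota duty = £378,170.10 × 4.5% = £17,017.65. Over-quota duty = £68,758.20 × 34% = £23,377.79.
Line duty = £17,017.65 + £23,377.79 = £40,395.44.
Line 3 (81.53, Talay, 1,871 units, £211,984.30):
Base rate for 81.53 is £3.19/unit.
Additional duty on 81.53 from Talay: +10.9% ad valorem. Applied ad valorem rate = 10.9%.
Duty = £211,984.30 × 10.9% + 1,871 × £3.19 = £29,074.78.
Total = £0.00 + £40,395.44 + £29,074.78 = £69,470.22.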